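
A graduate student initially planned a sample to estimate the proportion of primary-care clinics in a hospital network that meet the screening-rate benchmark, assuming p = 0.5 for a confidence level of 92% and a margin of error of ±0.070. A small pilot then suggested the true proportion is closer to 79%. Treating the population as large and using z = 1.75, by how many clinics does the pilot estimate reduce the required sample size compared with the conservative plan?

53

Conservative (p = 0.5): n = 1.75² × 0.25 / 0.070² ≈ 156.25 → 157.
Using p = 0.79: p(1−p) = 0.1659, so n = 1.75² × 0.1659 / 0.070² ≈ 103.69 → 104.
Reduction: 157 − 104 = 53.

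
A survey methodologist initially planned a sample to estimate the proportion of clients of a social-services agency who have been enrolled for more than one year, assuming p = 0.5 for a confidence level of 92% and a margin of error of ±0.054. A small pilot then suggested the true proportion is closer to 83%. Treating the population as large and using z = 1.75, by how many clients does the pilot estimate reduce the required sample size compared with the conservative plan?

Conservative (p = 0.5): n = 1.75² × 0.25 / 0.054² ≈ 262.56 → 263.
Using p = 0.83: p(1−p) = 0.1411, so n = 1.75² × 0.1411 / 0.054² ≈ 148.19 → 149.
Reduction: 263 − 149 = 114.

114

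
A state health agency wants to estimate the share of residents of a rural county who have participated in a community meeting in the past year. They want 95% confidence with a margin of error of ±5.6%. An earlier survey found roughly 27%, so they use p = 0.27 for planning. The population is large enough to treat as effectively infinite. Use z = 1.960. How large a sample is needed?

With p = 0.27, p(1−p) = 0.1971.
n = z²·p(1−p)/E² = 1.960² × 0.1971 / 0.056² = 3.8416 × 0.1971 / 0.003136 ≈ 241.45.
Rounding up gives n = 242.

242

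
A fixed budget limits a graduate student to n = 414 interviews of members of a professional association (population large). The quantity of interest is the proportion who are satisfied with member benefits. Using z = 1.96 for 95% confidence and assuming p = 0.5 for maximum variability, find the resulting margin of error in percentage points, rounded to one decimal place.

SE(p̂) = √[p(1−p)/n] = √[0.2500/414] = 0.02457.
E = z × SE = 1.96 × 0.02457 = 0.04816, or 4.8 percentage points.

4.8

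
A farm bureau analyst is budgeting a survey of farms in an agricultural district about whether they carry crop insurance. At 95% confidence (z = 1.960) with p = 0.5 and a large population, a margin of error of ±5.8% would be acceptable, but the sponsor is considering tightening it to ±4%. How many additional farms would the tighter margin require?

315

At ±5.8%: n = 1.960² × 0.2500 / 0.058² ≈ 285.49 → 286.
At ±4%: n = 1.960² × 0.2500 / 0.040² ≈ 600.25 → 601.
Additional respondents: 601 − 286 = 315.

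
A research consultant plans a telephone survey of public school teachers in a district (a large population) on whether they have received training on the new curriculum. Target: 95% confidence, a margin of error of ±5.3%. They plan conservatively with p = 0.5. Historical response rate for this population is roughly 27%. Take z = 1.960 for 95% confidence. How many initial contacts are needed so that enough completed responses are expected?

Completed interviews needed: n₀ = 1.960² × 0.2500 / 0.053² ≈ 341.90 → 342.
At a 27% response rate, contacts needed = 342 / 0.27 ≈ 1266.67 → 1267.

1267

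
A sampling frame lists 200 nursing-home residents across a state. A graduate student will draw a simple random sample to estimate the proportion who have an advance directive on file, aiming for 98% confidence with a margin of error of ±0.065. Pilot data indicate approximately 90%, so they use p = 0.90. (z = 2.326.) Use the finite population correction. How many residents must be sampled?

74

Unadjusted: n₀ = 2.326² × 0.90 × 0.10 / 0.065² ≈ 115.25, so n₀ = 116.
Finite population correction with N = 200: n = n₀ / (1 + (n₀−1)/N) = 116 / (1 + 115/200) = 116 / 1.5750 ≈ 73.65.
Rounding up, n = 74.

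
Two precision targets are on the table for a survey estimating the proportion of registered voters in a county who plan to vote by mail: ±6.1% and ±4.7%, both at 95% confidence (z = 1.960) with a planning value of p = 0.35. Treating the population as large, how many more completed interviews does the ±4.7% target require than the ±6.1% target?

At ±6.1%: n = 1.960² × 0.2275 / 0.061² ≈ 234.87 → 235.
At ±4.7%: n = 1.960² × 0.2275 / 0.047² ≈ 395.64 → 396.
Additional respondents: 396 − 235 = 161.

161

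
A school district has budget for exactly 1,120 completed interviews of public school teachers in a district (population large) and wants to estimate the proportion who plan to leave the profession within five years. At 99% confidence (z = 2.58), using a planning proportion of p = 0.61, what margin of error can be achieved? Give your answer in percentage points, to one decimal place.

SE(p̂) = √[p(1−p)/n] = √[0.2379/1120] = 0.01457.
E = z × SE = 2.58 × 0.01457 = 0.03760, or 3.8 percentage points.

3.8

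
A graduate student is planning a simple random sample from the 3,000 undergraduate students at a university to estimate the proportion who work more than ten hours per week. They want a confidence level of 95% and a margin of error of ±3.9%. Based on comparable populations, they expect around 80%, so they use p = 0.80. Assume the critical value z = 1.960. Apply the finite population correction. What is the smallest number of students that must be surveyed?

357

Unadjusted: n₀ = 1.960² × 0.80 × 0.20 / 0.039² ≈ 404.11, so n₀ = 405.
Finite population correction with N = 3,000: n = n₀ / (1 + (n₀−1)/N) = 405 / (1 + 404/3000) = 405 / 1.1347 ≈ 356.93.
Rounding up, n = 357.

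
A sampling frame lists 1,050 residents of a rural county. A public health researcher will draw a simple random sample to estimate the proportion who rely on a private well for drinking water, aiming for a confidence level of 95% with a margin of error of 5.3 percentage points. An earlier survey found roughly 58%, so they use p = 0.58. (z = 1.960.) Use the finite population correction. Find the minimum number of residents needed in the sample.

Unadjusted: n₀ = 1.960² × 0.58 × 0.42 / 0.053² ≈ 333.15, so n₀ = 334.
Finite population correction with N = 1,050: n = n₀ / (1 + (n₀−1)/N) = 334 / (1 + 333/1050) = 334 / 1.3171 ≈ 253.58.
Rounding up, n = 254.

254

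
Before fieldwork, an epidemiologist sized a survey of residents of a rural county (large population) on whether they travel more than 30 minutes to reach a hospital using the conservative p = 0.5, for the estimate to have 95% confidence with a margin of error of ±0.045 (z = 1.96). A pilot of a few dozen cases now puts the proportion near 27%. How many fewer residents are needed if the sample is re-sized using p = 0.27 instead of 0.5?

101

Conservative (p = 0.5): n = 1.96² × 0.25 / 0.045² ≈ 474.27 → 475.
Using p = 0.27: p(1−p) = 0.1971, so n = 1.96² × 0.1971 / 0.045² ≈ 373.92 → 374.
Reduction: 475 − 374 = 101.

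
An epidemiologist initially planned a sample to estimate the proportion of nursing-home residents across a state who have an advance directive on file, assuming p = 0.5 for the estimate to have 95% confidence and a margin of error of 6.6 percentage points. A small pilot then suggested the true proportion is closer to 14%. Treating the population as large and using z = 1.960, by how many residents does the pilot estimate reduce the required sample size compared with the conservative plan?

114

Conservative (p = 0.5): n = 1.960² × 0.25 / 0.066² ≈ 220.48 → 221.
Using p = 0.14: p(1−p) = 0.1204, so n = 1.960² × 0.1204 / 0.066² ≈ 106.18 → 107.
Reduction: 221 − 107 = 114.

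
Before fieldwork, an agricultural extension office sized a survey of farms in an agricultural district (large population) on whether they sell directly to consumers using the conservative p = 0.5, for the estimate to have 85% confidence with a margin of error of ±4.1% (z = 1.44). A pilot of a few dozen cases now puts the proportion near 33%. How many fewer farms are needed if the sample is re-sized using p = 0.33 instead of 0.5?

Conservative (p = 0.5): n = 1.44² × 0.25 / 0.041² ≈ 308.39 → 309.
Using p = 0.33: p(1−p) = 0.2211, so n = 1.44² × 0.2211 / 0.041² ≈ 272.74 → 273.
Reduction: 309 − 273 = 36.

36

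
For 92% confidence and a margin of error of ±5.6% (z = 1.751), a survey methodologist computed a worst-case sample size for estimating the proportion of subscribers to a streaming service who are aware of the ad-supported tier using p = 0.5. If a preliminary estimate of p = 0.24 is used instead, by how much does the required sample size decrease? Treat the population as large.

Conservative (p = 0.5): n = 1.751² × 0.25 / 0.056² ≈ 244.42 → 245.
Using p = 0.24: p(1−p) = 0.1824, so n = 1.751² × 0.1824 / 0.056² ≈ 178.33 → 179.
Reduction: 245 − 179 = 66.

66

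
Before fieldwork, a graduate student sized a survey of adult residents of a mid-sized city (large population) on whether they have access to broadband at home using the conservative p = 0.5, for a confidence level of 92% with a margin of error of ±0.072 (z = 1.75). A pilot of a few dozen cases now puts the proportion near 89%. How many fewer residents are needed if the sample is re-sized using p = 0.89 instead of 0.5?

Conservative (p = 0.5): n = 1.75² × 0.25 / 0.072² ≈ 147.69 → 148.
Using p = 0.89: p(1−p) = 0.0979, so n = 1.75² × 0.0979 / 0.072² ≈ 57.84 → 58.
Reduction: 148 − 58 = 90.

90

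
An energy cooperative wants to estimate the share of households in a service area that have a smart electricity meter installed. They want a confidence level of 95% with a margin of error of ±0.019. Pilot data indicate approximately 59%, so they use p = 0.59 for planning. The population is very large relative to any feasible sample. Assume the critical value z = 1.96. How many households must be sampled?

With p = 0.59, p(1−p) = 0.2419.
n = z²·p(1−p)/E² = 1.96² × 0.2419 / 0.019² = 3.8416 × 0.2419 / 0.000361 ≈ 2574.19.
Rounding up gives n = 2575.

2575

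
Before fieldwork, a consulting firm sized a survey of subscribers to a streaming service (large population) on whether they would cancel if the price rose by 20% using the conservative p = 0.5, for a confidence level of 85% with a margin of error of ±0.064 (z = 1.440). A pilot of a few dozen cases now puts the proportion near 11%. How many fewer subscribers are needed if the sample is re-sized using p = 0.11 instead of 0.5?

Conservative (p = 0.5): n = 1.440² × 0.25 / 0.064² ≈ 126.56 → 127.
Using p = 0.11: p(1−p) = 0.0979, so n = 1.440² × 0.0979 / 0.064² ≈ 49.56 → 50.
Reduction: 127 − 50 = 77.

77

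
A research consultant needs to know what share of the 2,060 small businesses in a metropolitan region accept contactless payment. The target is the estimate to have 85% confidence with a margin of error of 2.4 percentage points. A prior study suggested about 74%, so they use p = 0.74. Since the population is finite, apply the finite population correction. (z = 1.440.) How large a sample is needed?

519

Unadjusted: n₀ = 1.440² × 0.74 × 0.26 / 0.024² ≈ 692.64, so n₀ = 693.
Finite population correction with N = 2,060: n = n₀ / (1 + (n₀−1)/N) = 693 / (1 + 692/2060) = 693 / 1.3359 ≈ 518.74.
Rounding up, n = 519.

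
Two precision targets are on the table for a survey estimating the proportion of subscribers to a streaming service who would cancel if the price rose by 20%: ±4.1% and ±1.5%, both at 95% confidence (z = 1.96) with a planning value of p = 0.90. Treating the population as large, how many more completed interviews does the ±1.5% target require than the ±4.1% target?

At ±4.1%: n = 1.96² × 0.0900 / 0.041² ≈ 205.68 → 206.
At ±1.5%: n = 1.96² × 0.0900 / 0.015² ≈ 1536.64 → 1537.
Additional respondents: 1537 − 206 = 1331.

1331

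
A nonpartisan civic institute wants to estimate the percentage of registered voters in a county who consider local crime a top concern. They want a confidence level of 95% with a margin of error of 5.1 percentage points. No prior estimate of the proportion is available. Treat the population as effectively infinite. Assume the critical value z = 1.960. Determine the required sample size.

With no prior estimate, use p = 0.5, giving p(1−p) = 0.25.
n = z²·p(1−p)/E² = 1.960² × 0.2500 / 0.051² = 3.8416 × 0.2500 / 0.002601 ≈ 369.24.
Rounding up gives n = 370.

370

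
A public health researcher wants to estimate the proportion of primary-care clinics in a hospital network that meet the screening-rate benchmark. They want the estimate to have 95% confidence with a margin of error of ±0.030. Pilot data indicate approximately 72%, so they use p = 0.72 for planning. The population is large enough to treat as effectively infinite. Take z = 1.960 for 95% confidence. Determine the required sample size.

861

With p = 0.72, p(1−p) = 0.2016.
n = z²·p(1−p)/E² = 1.960² × 0.2016 / 0.030² = 3.8416 × 0.2016 / 0.000900 ≈ 860.52.
Rounding up gives n = 861.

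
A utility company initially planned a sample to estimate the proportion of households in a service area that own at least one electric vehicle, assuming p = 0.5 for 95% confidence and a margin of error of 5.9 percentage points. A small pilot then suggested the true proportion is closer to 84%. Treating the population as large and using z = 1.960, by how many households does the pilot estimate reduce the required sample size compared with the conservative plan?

127

Conservative (p = 0.5): n = 1.960² × 0.25 / 0.059² ≈ 275.90 → 276.
Using p = 0.84: p(1−p) = 0.1344, so n = 1.960² × 0.1344 / 0.059² ≈ 148.32 → 149.
Reduction: 276 − 149 = 127.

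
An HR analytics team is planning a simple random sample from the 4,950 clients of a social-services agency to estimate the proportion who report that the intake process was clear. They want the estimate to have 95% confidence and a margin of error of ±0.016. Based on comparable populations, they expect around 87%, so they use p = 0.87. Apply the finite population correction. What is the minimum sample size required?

1265

For 95% confidence, z = 1.960.
Unadjusted: n₀ = 1.960² × 0.87 × 0.13 / 0.016² ≈ 1697.21, so n₀ = 1698.
Finite population correction with N = 4,950: n = n₀ / (1 + (n₀−1)/N) = 1698 / (1 + 1697/4950) = 1698 / 1.3428 ≈ 1264.50.
Rounding up, n = 1265.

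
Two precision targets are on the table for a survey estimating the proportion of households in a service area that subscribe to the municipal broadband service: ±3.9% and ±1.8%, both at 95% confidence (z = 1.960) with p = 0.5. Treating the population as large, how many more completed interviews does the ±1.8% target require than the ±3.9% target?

2333

At ±3.9%: n = 1.960² × 0.2500 / 0.039² ≈ 631.43 → 632.
At ±1.8%: n = 1.960² × 0.2500 / 0.018² ≈ 2964.20 → 2965.
Additional respondents: 2965 − 632 = 2333.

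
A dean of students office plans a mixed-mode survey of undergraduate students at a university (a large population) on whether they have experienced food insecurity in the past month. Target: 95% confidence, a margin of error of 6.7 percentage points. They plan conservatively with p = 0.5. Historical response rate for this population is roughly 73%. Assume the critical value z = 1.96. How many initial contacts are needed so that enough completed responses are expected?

Completed interviews needed: n₀ = 1.96² × 0.2500 / 0.067² ≈ 213.95 → 214.
At a 73% response rate, contacts needed = 214 / 0.73 ≈ 293.15 → 294.

294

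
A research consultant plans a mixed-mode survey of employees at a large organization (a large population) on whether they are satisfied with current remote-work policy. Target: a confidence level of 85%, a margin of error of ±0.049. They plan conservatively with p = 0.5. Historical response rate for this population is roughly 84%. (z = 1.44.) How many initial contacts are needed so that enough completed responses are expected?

Completed interviews needed: n₀ = 1.44² × 0.2500 / 0.049² ≈ 215.91 → 216.
At an 84% response rate, contacts needed = 216 / 0.84 ≈ 257.14 → 258.

258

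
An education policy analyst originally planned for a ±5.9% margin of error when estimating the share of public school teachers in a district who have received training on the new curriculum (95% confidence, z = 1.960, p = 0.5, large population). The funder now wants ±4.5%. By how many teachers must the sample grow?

At ±5.9%: n = 1.960² × 0.2500 / 0.059² ≈ 275.90 → 276.
At ±4.5%: n = 1.960² × 0.2500 / 0.045² ≈ 474.27 → 475.
Additional respondents: 475 − 276 = 199.

199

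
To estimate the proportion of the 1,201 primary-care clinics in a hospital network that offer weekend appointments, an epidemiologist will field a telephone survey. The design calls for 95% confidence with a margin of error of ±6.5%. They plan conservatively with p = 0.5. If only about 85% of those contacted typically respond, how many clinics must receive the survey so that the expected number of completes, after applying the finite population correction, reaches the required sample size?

226

For 95% confidence, z = 1.960.
Completed interviews needed (unadjusted): n₀ = 1.960² × 0.2500 / 0.065² ≈ 227.31 → 228.
FPC for N = 1,201: n = 228 / (1 + 227/1201) = 228 / 1.1890 ≈ 191.76 → 192.
At an 85% response rate, contacts needed = 192 / 0.85 ≈ 225.88 → 226.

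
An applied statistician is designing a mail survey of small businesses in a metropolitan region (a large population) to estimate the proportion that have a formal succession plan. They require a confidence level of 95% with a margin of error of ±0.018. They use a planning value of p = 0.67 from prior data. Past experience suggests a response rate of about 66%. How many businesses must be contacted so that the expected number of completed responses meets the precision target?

3973

For 95% confidence, z = 1.960.
Completed interviews needed: n₀ = 1.960² × 0.2211 / 0.018² ≈ 2621.54 → 2622.
At a 66% response rate, contacts needed = 2622 / 0.66 ≈ 3972.73 → 3973.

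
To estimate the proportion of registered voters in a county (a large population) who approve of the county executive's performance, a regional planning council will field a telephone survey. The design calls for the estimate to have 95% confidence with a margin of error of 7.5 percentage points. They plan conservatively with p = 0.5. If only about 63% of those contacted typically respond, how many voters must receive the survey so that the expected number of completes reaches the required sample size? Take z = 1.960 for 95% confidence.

Completed interviews needed: n₀ = 1.960² × 0.2500 / 0.075² ≈ 170.74 → 171.
At a 63% response rate, contacts needed = 171 / 0.63 ≈ 271.43 → 272.

272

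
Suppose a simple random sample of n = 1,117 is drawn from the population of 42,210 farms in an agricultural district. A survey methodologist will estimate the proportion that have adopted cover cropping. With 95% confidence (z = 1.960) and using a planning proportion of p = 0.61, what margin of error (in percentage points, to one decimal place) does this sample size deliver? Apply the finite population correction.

Finite-population factor: (N−n)/(N−1) = (42210−1117)/(42210−1) = 0.9736.
SE(p̂) = √[p(1−p)/n · (N−n)/(N−1)] = √[0.2379/1117 × 0.9736] = 0.01440.
E = z × SE = 1.960 × 0.01440 = 0.02822 ≈ 2.8 percentage points.

2.8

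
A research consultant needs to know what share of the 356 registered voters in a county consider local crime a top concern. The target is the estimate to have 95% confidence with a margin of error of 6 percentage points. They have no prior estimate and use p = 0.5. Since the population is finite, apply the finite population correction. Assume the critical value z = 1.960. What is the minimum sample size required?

Unadjusted: n₀ = 1.960² × 0.50 × 0.50 / 0.060² ≈ 266.78, so n₀ = 267.
Finite population correction with N = 356: n = n₀ / (1 + (n₀−1)/N) = 267 / (1 + 266/356) = 267 / 1.7472 ≈ 152.82.
Rounding up, n = 153.

153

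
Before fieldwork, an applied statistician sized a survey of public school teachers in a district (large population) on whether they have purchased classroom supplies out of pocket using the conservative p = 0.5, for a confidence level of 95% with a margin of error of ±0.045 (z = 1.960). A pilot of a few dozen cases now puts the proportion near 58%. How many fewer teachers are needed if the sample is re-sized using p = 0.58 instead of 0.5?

12

Conservative (p = 0.5): n = 1.960² × 0.25 / 0.045² ≈ 474.27 → 475.
Using p = 0.58: p(1−p) = 0.2436, so n = 1.960² × 0.2436 / 0.045² ≈ 462.13 → 463.
Reduction: 475 − 463 = 12.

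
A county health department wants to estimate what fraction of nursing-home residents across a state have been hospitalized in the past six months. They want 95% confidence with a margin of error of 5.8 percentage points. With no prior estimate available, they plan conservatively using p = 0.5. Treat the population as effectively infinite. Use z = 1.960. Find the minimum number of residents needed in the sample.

With p = 0.5, p(1−p) = 0.25.
n = z²·p(1−p)/E² = 1.960² × 0.2500 / 0.058² = 3.8416 × 0.2500 / 0.003364 ≈ 285.49.
Rounding up gives n = 286.

286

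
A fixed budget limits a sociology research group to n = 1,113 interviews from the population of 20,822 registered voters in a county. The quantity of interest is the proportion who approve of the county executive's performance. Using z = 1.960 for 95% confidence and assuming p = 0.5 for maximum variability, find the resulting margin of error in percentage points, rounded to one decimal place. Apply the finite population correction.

2.9

Finite-population factor: (N−n)/(N−1) = (20822−1113)/(20822−1) = 0.9466.
SE(p̂) = √[p(1−p)/n · (N−n)/(N−1)] = √[0.2500/1113 × 0.9466] = 0.01458.
E = z × SE = 1.960 × 0.01458 = 0.02858 ≈ 2.9 percentage points.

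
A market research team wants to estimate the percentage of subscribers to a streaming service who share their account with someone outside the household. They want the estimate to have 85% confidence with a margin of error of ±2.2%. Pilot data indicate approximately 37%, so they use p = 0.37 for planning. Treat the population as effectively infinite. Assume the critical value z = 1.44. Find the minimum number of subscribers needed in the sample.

999

With p = 0.37, p(1−p) = 0.2331.
n = z²·p(1−p)/E² = 1.44² × 0.2331 / 0.022² = 2.0736 × 0.2331 / 0.000484 ≈ 998.67.
Rounding up gives n = 999.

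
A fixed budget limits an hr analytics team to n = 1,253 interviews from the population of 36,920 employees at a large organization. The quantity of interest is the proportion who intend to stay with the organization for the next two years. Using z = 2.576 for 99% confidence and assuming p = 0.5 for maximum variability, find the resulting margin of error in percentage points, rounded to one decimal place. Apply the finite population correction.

Finite-population factor: (N−n)/(N−1) = (36920−1253)/(36920−1) = 0.9661.
SE(p̂) = √[p(1−p)/n · (N−n)/(N−1)] = √[0.2500/1253 × 0.9661] = 0.01388.
E = z × SE = 2.576 × 0.01388 = 0.03576 ≈ 3.6 percentage points.

3.6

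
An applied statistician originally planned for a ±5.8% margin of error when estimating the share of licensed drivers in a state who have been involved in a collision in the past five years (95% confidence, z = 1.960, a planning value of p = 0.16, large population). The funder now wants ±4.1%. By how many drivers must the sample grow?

154

At ±5.8%: n = 1.960² × 0.1344 / 0.058² ≈ 153.48 → 154.
At ±4.1%: n = 1.960² × 0.1344 / 0.041² ≈ 307.15 → 308.
Additional respondents: 308 − 154 = 154.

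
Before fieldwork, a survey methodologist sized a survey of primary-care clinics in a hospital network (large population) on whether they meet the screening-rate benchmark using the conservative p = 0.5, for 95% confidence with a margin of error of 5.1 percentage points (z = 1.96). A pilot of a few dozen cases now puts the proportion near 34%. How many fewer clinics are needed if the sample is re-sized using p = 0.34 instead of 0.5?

38

Conservative (p = 0.5): n = 1.96² × 0.25 / 0.051² ≈ 369.24 → 370.
Using p = 0.34: p(1−p) = 0.2244, so n = 1.96² × 0.2244 / 0.051² ≈ 331.43 → 332.
Reduction: 370 − 332 = 38.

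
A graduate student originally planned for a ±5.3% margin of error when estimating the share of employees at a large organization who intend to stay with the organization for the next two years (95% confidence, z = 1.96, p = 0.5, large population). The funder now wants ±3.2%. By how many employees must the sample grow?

596

At ±5.3%: n = 1.96² × 0.2500 / 0.053² ≈ 341.90 → 342.
At ±3.2%: n = 1.96² × 0.2500 / 0.032² ≈ 937.89 → 938.
Additional respondents: 938 − 342 = 596.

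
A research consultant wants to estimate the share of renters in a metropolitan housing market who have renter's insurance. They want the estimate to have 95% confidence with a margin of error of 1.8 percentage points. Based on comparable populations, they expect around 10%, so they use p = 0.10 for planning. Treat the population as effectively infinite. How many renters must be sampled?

For 95% confidence, z = 1.960.
With p = 0.10, p(1−p) = 0.0900.
n = z²·p(1−p)/E² = 1.960² × 0.0900 / 0.018² = 3.8416 × 0.0900 / 0.000324 ≈ 1067.11.
Rounding up gives n = 1068.

1068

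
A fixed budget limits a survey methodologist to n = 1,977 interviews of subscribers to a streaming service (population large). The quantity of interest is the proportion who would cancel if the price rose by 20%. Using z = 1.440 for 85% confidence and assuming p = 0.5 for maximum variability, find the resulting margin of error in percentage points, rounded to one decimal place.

SE(p̂) = √[p(1−p)/n] = √[0.2500/1977] = 0.01125.
E = z × SE = 1.440 × 0.01125 = 0.01619, or 1.6 percentage points.

1.6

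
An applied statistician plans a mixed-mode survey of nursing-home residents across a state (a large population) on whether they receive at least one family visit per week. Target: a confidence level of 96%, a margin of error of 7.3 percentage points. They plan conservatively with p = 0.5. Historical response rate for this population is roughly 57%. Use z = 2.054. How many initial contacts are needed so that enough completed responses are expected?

Completed interviews needed: n₀ = 2.054² × 0.2500 / 0.073² ≈ 197.92 → 198.
At a 57% response rate, contacts needed = 198 / 0.57 ≈ 347.37 → 348.

348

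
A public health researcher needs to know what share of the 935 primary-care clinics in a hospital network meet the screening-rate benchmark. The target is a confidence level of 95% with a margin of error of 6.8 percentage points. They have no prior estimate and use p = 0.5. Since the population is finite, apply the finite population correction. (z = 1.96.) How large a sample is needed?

Unadjusted: n₀ = 1.96² × 0.50 × 0.50 / 0.068² ≈ 207.70, so n₀ = 208.
Finite population correction with N = 935: n = n₀ / (1 + (n₀−1)/N) = 208 / (1 + 207/935) = 208 / 1.2214 ≈ 170.30.
Rounding up, n = 171.

171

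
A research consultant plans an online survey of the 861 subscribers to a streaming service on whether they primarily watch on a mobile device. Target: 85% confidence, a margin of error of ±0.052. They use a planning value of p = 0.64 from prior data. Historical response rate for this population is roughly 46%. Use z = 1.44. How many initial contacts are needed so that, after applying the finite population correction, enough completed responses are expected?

320

Completed interviews needed (unadjusted): n₀ = 1.44² × 0.2304 / 0.052² ≈ 176.69 → 177.
FPC for N = 861: n = 177 / (1 + 176/861) = 177 / 1.2044 ≈ 146.96 → 147.
At a 46% response rate, contacts needed = 147 / 0.46 ≈ 319.57 → 320.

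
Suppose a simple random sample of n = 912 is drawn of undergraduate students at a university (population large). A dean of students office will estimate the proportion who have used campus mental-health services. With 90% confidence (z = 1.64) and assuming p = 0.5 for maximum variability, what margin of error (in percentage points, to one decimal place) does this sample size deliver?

2.7

SE(p̂) = √[p(1−p)/n] = √[0.2500/912] = 0.01656.
E = z × SE = 1.64 × 0.01656 = 0.02715, or 2.7 percentage points.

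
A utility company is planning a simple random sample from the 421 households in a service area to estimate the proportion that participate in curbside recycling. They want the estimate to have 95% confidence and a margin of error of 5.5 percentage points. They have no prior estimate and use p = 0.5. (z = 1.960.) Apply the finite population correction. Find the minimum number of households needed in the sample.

Unadjusted: n₀ = 1.960² × 0.50 × 0.50 / 0.055² ≈ 317.49, so n₀ = 318.
Finite population correction with N = 421: n = n₀ / (1 + (n₀−1)/N) = 318 / (1 + 317/421) = 318 / 1.7530 ≈ 181.41.
Rounding up, n = 182.

182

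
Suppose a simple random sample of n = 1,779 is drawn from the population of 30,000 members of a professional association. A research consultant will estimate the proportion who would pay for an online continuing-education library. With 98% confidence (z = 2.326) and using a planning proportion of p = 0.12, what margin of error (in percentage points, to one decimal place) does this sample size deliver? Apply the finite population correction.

1.7

Finite-population factor: (N−n)/(N−1) = (30000−1779)/(30000−1) = 0.9407.
SE(p̂) = √[p(1−p)/n · (N−n)/(N−1)] = √[0.1056/1779 × 0.9407] = 0.00747.
E = z × SE = 2.326 × 0.00747 = 0.01738 ≈ 1.7 percentage points.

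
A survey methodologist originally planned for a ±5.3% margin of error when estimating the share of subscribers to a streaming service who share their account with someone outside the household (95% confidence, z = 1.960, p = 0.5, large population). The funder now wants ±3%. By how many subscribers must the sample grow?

726

At ±5.3%: n = 1.960² × 0.2500 / 0.053² ≈ 341.90 → 342.
At ±3%: n = 1.960² × 0.2500 / 0.030² ≈ 1067.11 → 1068.
Additional respondents: 1068 − 342 = 726.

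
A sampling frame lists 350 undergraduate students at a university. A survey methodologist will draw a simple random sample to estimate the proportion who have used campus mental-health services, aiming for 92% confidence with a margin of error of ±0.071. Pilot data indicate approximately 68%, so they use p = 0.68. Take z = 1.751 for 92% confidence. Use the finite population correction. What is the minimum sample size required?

97

Unadjusted: n₀ = 1.751² × 0.68 × 0.32 / 0.071² ≈ 132.35, so n₀ = 133.
Finite population correction with N = 350: n = n₀ / (1 + (n₀−1)/N) = 133 / (1 + 132/350) = 133 / 1.3771 ≈ 96.58.
Rounding up, n = 97.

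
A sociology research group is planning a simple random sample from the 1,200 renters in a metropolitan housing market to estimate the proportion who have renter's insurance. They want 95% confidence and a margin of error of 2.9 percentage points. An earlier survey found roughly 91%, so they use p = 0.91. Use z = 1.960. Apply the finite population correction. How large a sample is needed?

Unadjusted: n₀ = 1.960² × 0.91 × 0.09 / 0.029² ≈ 374.11, so n₀ = 375.
Finite population correction with N = 1,200: n = n₀ / (1 + (n₀−1)/N) = 375 / (1 + 374/1200) = 375 / 1.3117 ≈ 285.90.
Rounding up, n = 286.

286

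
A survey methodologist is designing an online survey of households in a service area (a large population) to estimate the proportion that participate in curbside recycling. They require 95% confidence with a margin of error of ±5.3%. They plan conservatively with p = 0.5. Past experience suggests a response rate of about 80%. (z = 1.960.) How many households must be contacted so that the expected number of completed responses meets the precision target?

428

Completed interviews needed: n₀ = 1.960² × 0.2500 / 0.053² ≈ 341.90 → 342.
At an 80% response rate, contacts needed = 342 / 0.80 ≈ 427.50 → 428.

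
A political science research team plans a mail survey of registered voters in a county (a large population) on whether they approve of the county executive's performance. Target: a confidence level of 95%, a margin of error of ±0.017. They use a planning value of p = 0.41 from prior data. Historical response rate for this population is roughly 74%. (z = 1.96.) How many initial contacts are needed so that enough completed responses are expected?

Completed interviews needed: n₀ = 1.96² × 0.2419 / 0.017² ≈ 3215.51 → 3216.
At a 74% response rate, contacts needed = 3216 / 0.74 ≈ 4345.95 → 4346.

4346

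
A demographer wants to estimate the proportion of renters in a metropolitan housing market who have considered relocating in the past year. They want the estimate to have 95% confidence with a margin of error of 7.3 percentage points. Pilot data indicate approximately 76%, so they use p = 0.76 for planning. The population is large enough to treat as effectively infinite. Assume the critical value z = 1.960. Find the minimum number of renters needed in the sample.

With p = 0.76, p(1−p) = 0.1824.
n = z²·p(1−p)/E² = 1.960² × 0.1824 / 0.073² = 3.8416 × 0.1824 / 0.005329 ≈ 131.49.
Rounding up gives n = 132.

132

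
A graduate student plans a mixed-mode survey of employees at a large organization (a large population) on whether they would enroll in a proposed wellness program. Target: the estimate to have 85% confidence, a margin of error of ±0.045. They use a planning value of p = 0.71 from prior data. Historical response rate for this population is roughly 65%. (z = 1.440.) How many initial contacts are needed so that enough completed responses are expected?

Completed interviews needed: n₀ = 1.440² × 0.2059 / 0.045² ≈ 210.84 → 211.
At a 65% response rate, contacts needed = 211 / 0.65 ≈ 324.62 → 325.

325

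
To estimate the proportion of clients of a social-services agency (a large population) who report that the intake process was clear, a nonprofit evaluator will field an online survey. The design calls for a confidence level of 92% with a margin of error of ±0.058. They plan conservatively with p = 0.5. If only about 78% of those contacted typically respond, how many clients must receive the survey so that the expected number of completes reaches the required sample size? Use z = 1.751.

Completed interviews needed: n₀ = 1.751² × 0.2500 / 0.058² ≈ 227.85 → 228.
At a 78% response rate, contacts needed = 228 / 0.78 ≈ 292.31 → 293.

293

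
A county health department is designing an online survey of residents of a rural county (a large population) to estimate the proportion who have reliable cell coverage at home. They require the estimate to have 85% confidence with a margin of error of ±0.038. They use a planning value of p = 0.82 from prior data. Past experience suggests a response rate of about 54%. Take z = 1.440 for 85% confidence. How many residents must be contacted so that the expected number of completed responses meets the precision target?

393

Completed interviews needed: n₀ = 1.440² × 0.1476 / 0.038² ≈ 211.96 → 212.
At a 54% response rate, contacts needed = 212 / 0.54 ≈ 392.59 → 393.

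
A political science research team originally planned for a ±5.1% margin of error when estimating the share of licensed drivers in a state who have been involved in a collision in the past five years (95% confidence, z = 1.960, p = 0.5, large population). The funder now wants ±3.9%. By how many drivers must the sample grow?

At ±5.1%: n = 1.960² × 0.2500 / 0.051² ≈ 369.24 → 370.
At ±3.9%: n = 1.960² × 0.2500 / 0.039² ≈ 631.43 → 632.
Additional respondents: 632 − 370 = 262.

262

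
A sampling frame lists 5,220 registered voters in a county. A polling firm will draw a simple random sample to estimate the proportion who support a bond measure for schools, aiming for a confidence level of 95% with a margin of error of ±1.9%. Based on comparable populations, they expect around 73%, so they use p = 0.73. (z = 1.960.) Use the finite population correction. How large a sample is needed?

1497

Unadjusted: n₀ = 1.960² × 0.73 × 0.27 / 0.019² ≈ 2097.45, so n₀ = 2098.
Finite population correction with N = 5,220: n = n₀ / (1 + (n₀−1)/N) = 2098 / (1 + 2097/5220) = 2098 / 1.4017 ≈ 1496.73.
Rounding up, n = 1497.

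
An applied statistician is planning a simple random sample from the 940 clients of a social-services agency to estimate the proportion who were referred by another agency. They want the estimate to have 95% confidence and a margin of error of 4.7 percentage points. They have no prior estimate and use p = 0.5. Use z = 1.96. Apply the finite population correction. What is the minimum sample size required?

298

Unadjusted: n₀ = 1.96² × 0.50 × 0.50 / 0.047² ≈ 434.77, so n₀ = 435.
Finite population correction with N = 940: n = n₀ / (1 + (n₀−1)/N) = 435 / (1 + 434/940) = 435 / 1.4617 ≈ 297.60.
Rounding up, n = 298.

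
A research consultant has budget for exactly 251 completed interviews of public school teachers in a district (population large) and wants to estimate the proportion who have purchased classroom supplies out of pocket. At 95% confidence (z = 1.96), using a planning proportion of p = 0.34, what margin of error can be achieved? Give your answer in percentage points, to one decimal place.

SE(p̂) = √[p(1−p)/n] = √[0.2244/251] = 0.02990.
E = z × SE = 1.96 × 0.02990 = 0.05860, or 5.9 percentage points.

5.9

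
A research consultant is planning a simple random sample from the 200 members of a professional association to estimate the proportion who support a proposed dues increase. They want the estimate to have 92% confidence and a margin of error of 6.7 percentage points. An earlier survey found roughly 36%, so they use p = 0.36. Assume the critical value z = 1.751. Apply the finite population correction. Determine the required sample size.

89

Unadjusted: n₀ = 1.751² × 0.36 × 0.64 / 0.067² ≈ 157.36, so n₀ = 158.
Finite population correction with N = 200: n = n₀ / (1 + (n₀−1)/N) = 158 / (1 + 157/200) = 158 / 1.7850 ≈ 88.52.
Rounding up, n = 89.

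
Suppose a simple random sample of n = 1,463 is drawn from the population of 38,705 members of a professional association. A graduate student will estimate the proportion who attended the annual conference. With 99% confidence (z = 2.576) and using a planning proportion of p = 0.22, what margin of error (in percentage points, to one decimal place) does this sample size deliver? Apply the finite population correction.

Finite-population factor: (N−n)/(N−1) = (38705−1463)/(38705−1) = 0.9622.
SE(p̂) = √[p(1−p)/n · (N−n)/(N−1)] = √[0.1716/1463 × 0.9622] = 0.01062.
E = z × SE = 2.576 × 0.01062 = 0.02737 ≈ 2.7 percentage points.

2.7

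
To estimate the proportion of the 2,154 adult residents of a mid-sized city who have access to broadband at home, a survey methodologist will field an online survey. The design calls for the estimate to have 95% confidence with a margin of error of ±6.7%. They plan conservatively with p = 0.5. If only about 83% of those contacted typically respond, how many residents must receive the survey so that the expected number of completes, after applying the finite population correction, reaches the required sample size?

235

For 95% confidence, z = 1.96.
Completed interviews needed (unadjusted): n₀ = 1.96² × 0.2500 / 0.067² ≈ 213.95 → 214.
FPC for N = 2,154: n = 214 / (1 + 213/2154) = 214 / 1.0989 ≈ 194.74 → 195.
At an 83% response rate, contacts needed = 195 / 0.83 ≈ 234.94 → 235.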